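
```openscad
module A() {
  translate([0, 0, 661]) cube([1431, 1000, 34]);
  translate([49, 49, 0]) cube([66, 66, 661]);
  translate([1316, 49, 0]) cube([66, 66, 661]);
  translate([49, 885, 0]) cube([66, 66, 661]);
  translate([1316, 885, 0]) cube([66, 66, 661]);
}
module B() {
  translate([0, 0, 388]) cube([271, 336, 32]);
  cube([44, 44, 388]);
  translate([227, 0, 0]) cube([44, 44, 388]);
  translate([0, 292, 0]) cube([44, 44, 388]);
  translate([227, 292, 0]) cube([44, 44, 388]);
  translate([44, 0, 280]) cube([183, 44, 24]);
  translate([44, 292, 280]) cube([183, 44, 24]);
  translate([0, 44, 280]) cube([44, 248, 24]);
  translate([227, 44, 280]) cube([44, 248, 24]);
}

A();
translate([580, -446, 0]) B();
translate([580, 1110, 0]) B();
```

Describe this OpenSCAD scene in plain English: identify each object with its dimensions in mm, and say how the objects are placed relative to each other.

A is a table with a 1431×1000 mm rectangular top, 34 mm thick, top surface at z = 695 mm, supported by four 66×66 mm square legs, each inset 49 mm from the nearest pair of top edges, running from the floor.

B is a four-legged stool. The seat is a 271×336×32 mm slab whose top surface is at z = 420 mm; four square legs, each 44×44 mm in cross-section, run from the floor (z = 0) to the underside of the seat, each flush with a corner of the seat. Four stretchers, 44 mm wide and 24 mm tall, connect adjacent legs with their undersides at z = 280 mm, each running between the inner faces of the legs it joins and aligned with the legs' outer faces on the other axis.

Two stools sit around the table at the −y, +y sides.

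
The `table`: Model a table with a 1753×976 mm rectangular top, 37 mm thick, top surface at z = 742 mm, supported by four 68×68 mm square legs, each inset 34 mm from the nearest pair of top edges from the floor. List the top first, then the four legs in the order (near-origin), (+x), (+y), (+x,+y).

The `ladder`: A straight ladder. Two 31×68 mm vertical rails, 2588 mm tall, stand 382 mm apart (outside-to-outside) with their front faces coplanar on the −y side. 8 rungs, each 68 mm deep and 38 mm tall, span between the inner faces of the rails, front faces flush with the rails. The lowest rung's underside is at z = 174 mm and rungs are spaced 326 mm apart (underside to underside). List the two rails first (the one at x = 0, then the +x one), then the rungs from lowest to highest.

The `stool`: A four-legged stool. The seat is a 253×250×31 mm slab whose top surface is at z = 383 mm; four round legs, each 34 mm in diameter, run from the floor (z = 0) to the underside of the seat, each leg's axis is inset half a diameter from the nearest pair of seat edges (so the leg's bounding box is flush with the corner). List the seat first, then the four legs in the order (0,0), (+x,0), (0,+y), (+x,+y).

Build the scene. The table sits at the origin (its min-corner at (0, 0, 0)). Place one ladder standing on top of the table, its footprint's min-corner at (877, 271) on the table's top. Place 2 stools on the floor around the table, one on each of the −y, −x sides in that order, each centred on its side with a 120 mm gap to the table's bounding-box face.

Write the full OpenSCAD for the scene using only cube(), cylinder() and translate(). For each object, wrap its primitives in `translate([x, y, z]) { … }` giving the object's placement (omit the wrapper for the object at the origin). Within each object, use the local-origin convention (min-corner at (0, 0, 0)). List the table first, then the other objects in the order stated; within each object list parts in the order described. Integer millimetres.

translate([0, 0, 705]) cube([1753, 976, 37]);
translate([34, 34, 0]) cube([68, 68, 705]);
translate([1651, 34, 0]) cube([68, 68, 705]);
translate([34, 874, 0]) cube([68, 68, 705]);
translate([1651, 874, 0]) cube([68, 68, 705]);
translate([877, 271, 742]) {
  cube([31, 68, 2588]);
  translate([351, 0, 0]) cube([31, 68, 2588]);
  translate([31, 0, 174]) cube([320, 68, 38]);
  translate([31, 0, 500]) cube([320, 68, 38]);
  translate([31, 0, 826]) cube([320, 68, 38]);
  translate([31, 0, 1152]) cube([320, 68, 38]);
  translate([31, 0, 1478]) cube([320, 68, 38]);
  translate([31, 0, 1804]) cube([320, 68, 38]);
  translate([31, 0, 2130]) cube([320, 68, 38]);
  translate([31, 0, 2456]) cube([320, 68, 38]);
}
translate([750, -370, 0]) {
  translate([0, 0, 352]) cube([253, 250, 31]);
  translate([17, 17, 0]) cylinder(h = 352, r = 17);
  translate([236, 17, 0]) cylinder(h = 352, r = 17);
  translate([17, 233, 0]) cylinder(h = 352, r = 17);
  translate([236, 233, 0]) cylinder(h = 352, r = 17);
}
translate([-373, 363, 0]) {
  translate([0, 0, 352]) cube([253, 250, 31]);
  translate([17, 17, 0]) cylinder(h = 352, r = 17);
  translate([236, 17, 0]) cylinder(h = 352, r = 17);
  translate([17, 233, 0]) cylinder(h = 352, r = 17);
  translate([236, 233, 0]) cylinder(h = 352, r = 17);
}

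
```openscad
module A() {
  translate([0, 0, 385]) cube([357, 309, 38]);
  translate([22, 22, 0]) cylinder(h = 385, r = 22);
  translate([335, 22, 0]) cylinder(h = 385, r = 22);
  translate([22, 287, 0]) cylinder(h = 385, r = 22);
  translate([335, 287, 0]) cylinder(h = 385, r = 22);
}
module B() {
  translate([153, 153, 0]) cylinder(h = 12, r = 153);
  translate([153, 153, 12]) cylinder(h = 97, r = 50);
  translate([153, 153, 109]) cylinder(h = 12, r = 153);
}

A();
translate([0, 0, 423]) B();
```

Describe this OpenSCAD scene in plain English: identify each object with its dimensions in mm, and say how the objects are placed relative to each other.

A is a four-legged stool. The seat is 357×309 mm, 38 mm thick, top at z = 423 mm. It stands on four round legs, each 44 mm in diameter, from z = 0 to the seat underside, each leg's axis is inset half a diameter from the nearest pair of seat edges (so the leg's bounding box is flush with the corner).

B is a spool: two coaxial disc flanges of radius 153 mm and thickness 12 mm, joined by a core cylinder of radius 50 mm and height 97 mm. The lower flange rests on z = 0 and the three cylinders share a vertical axis.

The spool is on top of the stool.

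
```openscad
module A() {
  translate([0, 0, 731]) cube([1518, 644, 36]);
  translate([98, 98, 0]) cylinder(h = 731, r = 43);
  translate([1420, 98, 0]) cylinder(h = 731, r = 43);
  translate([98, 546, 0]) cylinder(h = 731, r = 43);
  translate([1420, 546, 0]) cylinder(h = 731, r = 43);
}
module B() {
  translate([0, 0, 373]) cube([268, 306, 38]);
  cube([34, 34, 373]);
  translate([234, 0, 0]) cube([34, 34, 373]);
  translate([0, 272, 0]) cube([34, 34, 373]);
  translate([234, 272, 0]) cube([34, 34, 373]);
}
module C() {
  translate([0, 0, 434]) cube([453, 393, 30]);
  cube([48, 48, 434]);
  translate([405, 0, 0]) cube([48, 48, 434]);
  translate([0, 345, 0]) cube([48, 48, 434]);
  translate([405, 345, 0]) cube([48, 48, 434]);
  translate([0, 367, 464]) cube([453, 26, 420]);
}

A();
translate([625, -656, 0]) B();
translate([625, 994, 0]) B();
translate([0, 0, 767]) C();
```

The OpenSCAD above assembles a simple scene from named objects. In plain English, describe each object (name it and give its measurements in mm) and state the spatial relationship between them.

A is a rectangular dining table. The top is 1518×644×36 mm with its upper surface at z = 767 mm. It stands on four round legs of 86 mm diameter, each leg's bounding box inset 55 mm from the nearest pair of top edges, running from the floor to the underside of the top.

B is a four-legged stool. The seat is 268×306 mm, 38 mm thick, top at z = 411 mm. It stands on four square legs, each 34×34 mm in cross-section, from z = 0 to the seat underside, each flush with a corner of the seat.

C is a chair. The seat is a 453×393×30 mm slab with its top at z = 464 mm, on four 48×48 mm corner legs (flush with the seat edges, standing on z = 0). A flat backrest 26 mm thick, 420 mm tall, spans the full seat width and rises from the seat top along its +y edge, rear face flush with the rear of the seat.

Two stools sit around the table at the −y, +y sides. The chair is on top of the table.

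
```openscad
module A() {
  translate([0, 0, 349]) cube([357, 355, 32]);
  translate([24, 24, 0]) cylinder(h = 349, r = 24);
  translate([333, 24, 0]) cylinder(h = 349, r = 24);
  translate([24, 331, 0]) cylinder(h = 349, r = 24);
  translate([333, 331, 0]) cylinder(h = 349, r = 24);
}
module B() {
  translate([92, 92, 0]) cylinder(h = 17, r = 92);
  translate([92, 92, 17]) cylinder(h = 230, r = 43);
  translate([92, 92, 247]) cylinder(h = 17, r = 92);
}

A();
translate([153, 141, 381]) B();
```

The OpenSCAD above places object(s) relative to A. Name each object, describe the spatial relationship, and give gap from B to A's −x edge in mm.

A is a stool. B is a spool. The spool is on top of the stool. The gap from the spool to the stool's −x edge is 153 mm.

The spool's min-x is at 153; the stool's min-x is 0; gap = 153 mm.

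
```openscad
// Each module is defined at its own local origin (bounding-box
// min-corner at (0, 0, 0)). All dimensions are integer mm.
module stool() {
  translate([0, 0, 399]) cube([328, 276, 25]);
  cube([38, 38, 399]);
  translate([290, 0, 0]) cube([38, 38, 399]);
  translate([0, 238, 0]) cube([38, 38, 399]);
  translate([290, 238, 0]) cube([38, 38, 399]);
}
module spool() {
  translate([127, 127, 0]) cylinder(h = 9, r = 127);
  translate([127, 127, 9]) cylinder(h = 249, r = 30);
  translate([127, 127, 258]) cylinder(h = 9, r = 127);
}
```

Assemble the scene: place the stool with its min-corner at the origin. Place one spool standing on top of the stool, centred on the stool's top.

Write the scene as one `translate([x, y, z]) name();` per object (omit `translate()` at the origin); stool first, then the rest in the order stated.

stool();
translate([37, 11, 424]) spool();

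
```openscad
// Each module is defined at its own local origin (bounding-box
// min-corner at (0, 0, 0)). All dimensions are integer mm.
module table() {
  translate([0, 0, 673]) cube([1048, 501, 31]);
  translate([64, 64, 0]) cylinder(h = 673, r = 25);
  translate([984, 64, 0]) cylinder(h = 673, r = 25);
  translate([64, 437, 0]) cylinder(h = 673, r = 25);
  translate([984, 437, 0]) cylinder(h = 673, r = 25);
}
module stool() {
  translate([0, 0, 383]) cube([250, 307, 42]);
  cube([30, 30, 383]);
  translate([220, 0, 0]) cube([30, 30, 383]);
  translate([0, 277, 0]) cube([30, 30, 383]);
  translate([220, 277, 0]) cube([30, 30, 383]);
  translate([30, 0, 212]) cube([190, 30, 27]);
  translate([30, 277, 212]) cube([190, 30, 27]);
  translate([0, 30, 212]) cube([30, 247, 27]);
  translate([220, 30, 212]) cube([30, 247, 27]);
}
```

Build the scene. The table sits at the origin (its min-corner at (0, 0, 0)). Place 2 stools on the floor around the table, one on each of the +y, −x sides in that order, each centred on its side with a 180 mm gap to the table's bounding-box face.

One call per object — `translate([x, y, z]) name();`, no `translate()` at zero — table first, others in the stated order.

table();
translate([399, 681, 0]) stool();
translate([-430, 97, 0]) stool();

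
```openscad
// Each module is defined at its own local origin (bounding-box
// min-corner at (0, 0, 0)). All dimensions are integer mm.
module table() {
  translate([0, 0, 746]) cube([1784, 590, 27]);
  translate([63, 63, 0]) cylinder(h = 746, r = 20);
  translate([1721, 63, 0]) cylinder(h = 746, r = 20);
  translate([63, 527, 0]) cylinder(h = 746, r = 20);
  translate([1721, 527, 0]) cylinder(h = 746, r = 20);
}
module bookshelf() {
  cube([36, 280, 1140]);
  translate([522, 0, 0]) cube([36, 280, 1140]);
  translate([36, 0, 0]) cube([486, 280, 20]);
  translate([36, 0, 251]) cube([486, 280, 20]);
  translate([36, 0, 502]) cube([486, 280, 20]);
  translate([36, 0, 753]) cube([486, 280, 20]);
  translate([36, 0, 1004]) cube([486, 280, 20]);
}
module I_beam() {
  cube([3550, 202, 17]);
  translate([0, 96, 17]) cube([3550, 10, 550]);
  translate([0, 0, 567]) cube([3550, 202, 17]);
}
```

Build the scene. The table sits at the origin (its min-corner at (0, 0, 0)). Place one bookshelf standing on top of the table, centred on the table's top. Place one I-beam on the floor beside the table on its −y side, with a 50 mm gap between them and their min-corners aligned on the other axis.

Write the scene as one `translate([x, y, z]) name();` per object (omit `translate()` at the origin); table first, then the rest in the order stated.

table();
translate([613, 155, 773]) bookshelf();
translate([0, -252, 0]) I_beam();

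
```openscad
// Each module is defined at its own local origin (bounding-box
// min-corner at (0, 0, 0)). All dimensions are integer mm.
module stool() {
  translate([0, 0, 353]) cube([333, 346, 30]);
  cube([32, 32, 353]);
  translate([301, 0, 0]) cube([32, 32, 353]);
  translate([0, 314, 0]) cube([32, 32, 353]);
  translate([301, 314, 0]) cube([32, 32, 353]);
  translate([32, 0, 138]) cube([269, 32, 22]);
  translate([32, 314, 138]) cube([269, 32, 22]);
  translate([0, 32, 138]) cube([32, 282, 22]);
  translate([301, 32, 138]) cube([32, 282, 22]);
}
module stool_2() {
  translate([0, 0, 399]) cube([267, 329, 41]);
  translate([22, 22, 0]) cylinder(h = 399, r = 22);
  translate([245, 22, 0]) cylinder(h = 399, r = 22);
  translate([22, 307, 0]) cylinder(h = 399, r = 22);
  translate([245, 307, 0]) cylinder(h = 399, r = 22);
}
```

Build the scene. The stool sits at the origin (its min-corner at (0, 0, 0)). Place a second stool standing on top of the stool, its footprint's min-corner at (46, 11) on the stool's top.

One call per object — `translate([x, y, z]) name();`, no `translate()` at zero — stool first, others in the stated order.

stool();
translate([46, 11, 383]) stool_2();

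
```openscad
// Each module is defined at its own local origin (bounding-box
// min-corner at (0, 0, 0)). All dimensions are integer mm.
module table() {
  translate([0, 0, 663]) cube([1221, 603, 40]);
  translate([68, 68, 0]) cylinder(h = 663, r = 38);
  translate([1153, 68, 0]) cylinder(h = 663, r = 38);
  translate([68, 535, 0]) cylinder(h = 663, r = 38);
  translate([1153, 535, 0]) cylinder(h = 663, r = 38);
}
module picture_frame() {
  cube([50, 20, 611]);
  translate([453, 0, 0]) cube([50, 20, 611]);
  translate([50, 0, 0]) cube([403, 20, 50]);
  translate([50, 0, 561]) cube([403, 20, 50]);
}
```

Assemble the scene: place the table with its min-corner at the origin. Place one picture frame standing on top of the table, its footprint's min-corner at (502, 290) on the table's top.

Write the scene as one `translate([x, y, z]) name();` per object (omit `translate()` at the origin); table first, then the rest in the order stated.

table();
translate([502, 290, 703]) picture_frame();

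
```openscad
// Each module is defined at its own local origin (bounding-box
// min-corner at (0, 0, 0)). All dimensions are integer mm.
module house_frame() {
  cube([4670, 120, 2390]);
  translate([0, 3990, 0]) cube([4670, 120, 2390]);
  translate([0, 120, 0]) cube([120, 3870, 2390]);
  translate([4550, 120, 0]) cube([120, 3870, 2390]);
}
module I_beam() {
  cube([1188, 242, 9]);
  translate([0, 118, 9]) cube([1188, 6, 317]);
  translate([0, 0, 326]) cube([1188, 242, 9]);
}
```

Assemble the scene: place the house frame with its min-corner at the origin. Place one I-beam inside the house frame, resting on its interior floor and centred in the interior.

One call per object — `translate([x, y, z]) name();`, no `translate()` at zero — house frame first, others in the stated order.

house_frame();
translate([1741, 1934, 0]) I_beam();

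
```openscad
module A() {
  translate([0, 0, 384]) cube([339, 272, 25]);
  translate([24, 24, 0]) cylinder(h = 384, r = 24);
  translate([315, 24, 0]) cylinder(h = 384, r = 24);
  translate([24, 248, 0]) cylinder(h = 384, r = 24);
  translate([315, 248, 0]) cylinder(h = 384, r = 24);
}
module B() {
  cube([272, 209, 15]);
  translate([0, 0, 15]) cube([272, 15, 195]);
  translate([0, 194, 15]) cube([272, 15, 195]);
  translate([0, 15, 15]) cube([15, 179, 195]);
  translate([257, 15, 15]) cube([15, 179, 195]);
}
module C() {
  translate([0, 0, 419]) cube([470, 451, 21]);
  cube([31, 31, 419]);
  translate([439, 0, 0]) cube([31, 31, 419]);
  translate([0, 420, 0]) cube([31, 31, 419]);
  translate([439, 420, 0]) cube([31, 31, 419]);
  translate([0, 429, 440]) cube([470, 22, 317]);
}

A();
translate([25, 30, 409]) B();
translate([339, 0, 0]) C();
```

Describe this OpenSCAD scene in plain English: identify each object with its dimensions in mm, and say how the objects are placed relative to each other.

A is a four-legged stool. The seat is 339×272 mm, 25 mm thick, top at z = 409 mm. It stands on four round legs, each 48 mm in diameter, from z = 0 to the seat underside, each leg's axis is inset half a diameter from the nearest pair of seat edges (so the leg's bounding box is flush with the corner).

B is an open storage box with external size 272×209×210 mm and wall thickness 15 mm (the base is also 15 mm thick). The base covers the whole footprint; the four walls stand on the base, with the y-facing walls full-width and the x-facing walls fitting between their inner faces.

C is a chair. The seat is a 470×451×21 mm slab with its top at z = 440 mm, on four 31×31 mm corner legs (flush with the seat edges, standing on z = 0). A flat backrest 22 mm thick, 317 mm tall, spans the full seat width and rises from the seat top along its +y edge, rear face flush with the rear of the seat.

The open box is on top of the stool. The chair is against the stool's +x side, with their −y faces flush.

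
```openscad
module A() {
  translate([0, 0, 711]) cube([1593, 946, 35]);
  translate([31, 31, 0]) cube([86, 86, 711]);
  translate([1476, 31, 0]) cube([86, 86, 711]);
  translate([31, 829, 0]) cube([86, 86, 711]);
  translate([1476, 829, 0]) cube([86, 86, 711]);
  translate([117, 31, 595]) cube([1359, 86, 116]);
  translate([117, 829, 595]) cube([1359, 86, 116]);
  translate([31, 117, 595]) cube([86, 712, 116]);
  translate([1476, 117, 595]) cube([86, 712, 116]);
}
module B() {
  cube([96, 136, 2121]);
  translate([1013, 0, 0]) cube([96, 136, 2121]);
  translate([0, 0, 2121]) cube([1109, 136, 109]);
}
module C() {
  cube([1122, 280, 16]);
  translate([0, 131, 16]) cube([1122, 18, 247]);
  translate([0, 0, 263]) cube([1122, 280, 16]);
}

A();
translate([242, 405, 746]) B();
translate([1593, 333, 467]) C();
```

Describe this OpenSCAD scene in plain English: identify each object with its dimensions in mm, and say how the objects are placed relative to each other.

A is a table: top 1593 mm (x) × 946 mm (y), 35 mm thick, upper face at z = 746 mm, on four 86×86 mm square legs, each inset 31 mm from the nearest pair of top edges, running from z = 0 to the bottom of the top. Four apron rails, 86 mm thick and 116 mm tall, run between adjacent legs with their top edges flush with the underside of the top and their outer faces flush with the legs' outer faces.

B is a door frame. The clear opening is 917 mm wide and 2121 mm high. Two 96 mm wide jambs, 136 mm deep, stand either side of the opening from the floor to the top of the opening. A 109 mm thick head sits across the top of both jambs, spanning the full outside width of the frame.

C is an I-beam lying along x, 1122 mm long. Overall section height 279 mm. Two flanges 280 mm wide (y) and 16 mm thick, one on the floor and one at the top; a web 18 mm thick runs between them, centred on the flange width.

The door frame is on top of the table, centred. The I-beam is beside the table with their tops flush at z = 746.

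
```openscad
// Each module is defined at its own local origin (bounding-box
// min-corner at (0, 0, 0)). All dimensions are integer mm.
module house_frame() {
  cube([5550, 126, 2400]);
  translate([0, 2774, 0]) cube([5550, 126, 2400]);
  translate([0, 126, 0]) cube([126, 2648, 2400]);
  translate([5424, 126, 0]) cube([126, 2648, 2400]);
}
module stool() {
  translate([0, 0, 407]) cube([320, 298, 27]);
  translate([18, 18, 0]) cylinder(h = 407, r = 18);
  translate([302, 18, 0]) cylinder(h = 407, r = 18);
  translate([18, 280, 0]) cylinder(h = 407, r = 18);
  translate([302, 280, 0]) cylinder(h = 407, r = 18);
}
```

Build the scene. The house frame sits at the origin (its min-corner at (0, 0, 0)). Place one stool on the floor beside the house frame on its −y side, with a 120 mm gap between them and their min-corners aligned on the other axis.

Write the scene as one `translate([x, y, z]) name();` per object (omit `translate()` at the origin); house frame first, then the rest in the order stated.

house_frame();
translate([0, -418, 0]) stool();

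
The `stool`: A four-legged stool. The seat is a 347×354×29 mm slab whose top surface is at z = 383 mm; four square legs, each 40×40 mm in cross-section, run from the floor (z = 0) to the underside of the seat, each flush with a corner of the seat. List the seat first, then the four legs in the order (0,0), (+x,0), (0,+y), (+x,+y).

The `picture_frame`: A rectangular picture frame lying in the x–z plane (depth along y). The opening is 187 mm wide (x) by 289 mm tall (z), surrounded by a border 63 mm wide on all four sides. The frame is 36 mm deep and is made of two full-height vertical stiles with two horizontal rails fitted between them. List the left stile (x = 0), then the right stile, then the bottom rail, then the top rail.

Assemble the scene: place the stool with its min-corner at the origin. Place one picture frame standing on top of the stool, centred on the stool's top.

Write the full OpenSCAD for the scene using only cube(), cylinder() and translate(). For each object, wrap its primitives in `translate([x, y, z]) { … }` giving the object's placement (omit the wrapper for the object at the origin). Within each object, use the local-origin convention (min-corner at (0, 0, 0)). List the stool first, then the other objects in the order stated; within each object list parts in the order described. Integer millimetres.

translate([0, 0, 354]) cube([347, 354, 29]);
cube([40, 40, 354]);
translate([307, 0, 0]) cube([40, 40, 354]);
translate([0, 314, 0]) cube([40, 40, 354]);
translate([307, 314, 0]) cube([40, 40, 354]);
translate([17, 159, 383]) {
  cube([63, 36, 415]);
  translate([250, 0, 0]) cube([63, 36, 415]);
  translate([63, 0, 0]) cube([187, 36, 63]);
  translate([63, 0, 352]) cube([187, 36, 63]);
}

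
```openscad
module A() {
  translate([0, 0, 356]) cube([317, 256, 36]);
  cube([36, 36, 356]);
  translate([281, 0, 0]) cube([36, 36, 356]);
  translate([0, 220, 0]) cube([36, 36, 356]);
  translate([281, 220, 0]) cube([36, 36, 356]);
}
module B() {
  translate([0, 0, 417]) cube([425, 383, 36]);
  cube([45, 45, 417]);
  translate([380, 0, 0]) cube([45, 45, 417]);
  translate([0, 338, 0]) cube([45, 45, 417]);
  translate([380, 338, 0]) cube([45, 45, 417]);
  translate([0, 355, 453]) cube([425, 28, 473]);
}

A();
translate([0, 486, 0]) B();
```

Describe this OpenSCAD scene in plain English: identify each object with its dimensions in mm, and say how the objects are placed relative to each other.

A is a simple wooden stool: a rectangular seat 317 mm (x) by 256 mm (y), 36 mm thick, top face at z = 392 mm, on four square legs, each 36×36 mm in cross-section. The legs rest on z = 0, each flush with a corner of the seat.

B is a chair. The seat is a 425×383×36 mm slab with its top at z = 453 mm, on four 45×45 mm corner legs (flush with the seat edges, standing on z = 0). A flat backrest 28 mm thick, 473 mm tall, spans the full seat width and rises from the seat top along its +y edge, rear face flush with the rear of the seat.

The chair is on the floor beside the stool on its +y side.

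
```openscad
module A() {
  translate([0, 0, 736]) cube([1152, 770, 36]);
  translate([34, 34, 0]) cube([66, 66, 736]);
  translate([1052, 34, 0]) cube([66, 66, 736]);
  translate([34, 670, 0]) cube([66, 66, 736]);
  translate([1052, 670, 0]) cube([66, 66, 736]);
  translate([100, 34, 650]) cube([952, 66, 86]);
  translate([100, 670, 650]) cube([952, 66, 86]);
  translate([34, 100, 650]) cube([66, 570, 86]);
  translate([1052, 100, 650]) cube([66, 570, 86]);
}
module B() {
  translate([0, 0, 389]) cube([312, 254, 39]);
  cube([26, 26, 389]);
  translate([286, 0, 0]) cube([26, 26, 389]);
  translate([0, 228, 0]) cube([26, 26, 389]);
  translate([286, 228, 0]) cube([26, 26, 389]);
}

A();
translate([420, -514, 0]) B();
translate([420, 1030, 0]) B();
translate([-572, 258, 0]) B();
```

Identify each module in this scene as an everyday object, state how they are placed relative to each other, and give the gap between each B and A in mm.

A is a table. B is a stool. Three stools sit around the table at the −y, +y, −x sides. The gap between each stool and the table is 260 mm.

Each stool's nearest face is 260 mm from the table's bounding box.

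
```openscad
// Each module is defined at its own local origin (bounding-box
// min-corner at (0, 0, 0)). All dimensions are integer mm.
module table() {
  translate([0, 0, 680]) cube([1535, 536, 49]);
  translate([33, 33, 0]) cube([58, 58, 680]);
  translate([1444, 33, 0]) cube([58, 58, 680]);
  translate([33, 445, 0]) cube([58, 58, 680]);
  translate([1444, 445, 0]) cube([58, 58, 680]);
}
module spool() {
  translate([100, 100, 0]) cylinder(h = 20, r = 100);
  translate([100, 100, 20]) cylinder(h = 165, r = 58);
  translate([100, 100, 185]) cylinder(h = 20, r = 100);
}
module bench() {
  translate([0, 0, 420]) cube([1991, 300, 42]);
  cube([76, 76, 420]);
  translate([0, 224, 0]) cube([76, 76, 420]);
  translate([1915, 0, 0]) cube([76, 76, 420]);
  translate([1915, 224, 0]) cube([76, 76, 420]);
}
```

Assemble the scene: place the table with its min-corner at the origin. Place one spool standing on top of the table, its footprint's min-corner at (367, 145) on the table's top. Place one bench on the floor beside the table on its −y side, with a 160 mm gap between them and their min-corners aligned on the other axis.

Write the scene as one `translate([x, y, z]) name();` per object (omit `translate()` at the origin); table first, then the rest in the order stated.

table();
translate([367, 145, 729]) spool();
translate([0, -460, 0]) bench();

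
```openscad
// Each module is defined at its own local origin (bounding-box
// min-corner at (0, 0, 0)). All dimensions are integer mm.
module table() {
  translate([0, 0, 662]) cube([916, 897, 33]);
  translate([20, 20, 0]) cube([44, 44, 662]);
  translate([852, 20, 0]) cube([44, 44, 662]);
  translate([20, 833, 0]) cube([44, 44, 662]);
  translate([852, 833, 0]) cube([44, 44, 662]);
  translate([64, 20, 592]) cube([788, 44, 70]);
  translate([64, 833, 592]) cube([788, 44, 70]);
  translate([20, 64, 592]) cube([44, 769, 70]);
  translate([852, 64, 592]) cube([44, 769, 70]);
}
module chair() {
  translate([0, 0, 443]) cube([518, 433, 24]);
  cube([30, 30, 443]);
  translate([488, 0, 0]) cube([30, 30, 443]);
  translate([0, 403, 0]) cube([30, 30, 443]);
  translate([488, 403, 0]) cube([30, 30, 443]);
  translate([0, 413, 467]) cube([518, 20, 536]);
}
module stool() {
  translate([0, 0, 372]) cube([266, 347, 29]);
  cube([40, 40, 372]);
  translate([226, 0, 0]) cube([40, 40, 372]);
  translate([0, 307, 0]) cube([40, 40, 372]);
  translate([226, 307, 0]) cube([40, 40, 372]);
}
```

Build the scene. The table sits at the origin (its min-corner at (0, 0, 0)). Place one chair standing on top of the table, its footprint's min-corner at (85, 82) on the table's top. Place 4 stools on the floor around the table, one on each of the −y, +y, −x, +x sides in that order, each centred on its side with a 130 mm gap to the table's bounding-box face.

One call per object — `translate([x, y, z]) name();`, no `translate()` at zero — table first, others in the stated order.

table();
translate([85, 82, 695]) chair();
translate([325, -477, 0]) stool();
translate([325, 1027, 0]) stool();
translate([-396, 275, 0]) stool();
translate([1046, 275, 0]) stool();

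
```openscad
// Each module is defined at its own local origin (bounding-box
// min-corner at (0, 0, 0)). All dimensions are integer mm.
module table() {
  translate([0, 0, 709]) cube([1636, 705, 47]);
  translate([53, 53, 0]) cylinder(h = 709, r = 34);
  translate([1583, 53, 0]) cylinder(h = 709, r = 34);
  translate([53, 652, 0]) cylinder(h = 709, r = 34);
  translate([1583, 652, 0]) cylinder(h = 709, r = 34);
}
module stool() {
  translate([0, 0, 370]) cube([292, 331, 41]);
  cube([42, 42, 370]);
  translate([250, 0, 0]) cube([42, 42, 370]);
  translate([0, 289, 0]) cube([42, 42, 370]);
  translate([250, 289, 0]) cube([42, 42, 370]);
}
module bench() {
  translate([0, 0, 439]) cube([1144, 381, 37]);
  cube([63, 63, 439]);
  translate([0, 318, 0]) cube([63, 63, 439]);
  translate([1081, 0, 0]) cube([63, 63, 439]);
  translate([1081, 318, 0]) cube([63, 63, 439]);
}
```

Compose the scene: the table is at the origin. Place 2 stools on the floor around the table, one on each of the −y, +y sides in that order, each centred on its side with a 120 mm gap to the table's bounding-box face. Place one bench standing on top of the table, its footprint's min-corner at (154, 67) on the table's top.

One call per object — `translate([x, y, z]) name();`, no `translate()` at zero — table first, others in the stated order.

table();
translate([672, -451, 0]) stool();
translate([672, 825, 0]) stool();
translate([154, 67, 756]) bench();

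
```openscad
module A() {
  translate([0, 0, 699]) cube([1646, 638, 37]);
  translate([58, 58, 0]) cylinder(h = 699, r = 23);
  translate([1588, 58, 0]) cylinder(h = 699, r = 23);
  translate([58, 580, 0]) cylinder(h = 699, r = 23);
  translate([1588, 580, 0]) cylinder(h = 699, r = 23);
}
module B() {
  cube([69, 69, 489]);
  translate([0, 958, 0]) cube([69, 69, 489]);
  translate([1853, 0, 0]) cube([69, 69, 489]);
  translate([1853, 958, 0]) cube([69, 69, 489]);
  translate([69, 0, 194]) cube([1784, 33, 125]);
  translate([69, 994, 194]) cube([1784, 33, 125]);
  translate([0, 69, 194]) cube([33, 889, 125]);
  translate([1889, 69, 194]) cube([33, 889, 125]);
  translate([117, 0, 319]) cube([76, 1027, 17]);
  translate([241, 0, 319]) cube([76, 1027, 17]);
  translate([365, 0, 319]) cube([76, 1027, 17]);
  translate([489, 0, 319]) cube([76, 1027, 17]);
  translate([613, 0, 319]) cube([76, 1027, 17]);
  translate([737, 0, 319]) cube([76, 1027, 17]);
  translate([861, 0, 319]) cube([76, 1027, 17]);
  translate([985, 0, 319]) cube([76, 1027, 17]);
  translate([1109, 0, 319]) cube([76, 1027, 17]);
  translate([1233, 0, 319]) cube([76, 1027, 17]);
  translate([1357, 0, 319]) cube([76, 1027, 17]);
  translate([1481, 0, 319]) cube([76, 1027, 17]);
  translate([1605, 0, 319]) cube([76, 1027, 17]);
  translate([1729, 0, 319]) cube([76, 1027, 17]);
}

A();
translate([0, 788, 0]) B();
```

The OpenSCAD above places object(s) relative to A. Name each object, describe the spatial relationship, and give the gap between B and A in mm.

The bed frame's nearest face is 150 mm from the table's +y face.

A is a table. B is a bed frame. The bed frame is on the floor beside the table on its +y side. The gap between the bed frame and the table is 150 mm.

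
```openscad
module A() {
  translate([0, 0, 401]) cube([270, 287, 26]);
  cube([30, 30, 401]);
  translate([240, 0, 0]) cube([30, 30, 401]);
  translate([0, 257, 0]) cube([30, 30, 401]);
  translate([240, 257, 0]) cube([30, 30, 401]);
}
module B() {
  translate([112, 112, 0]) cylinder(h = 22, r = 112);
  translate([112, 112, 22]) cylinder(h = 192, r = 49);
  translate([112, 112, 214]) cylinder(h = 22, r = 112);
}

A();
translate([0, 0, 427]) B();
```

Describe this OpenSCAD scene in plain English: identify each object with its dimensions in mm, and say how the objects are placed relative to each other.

A is a four-legged stool. The seat is a 270×287×26 mm slab whose top surface is at z = 427 mm; four square legs, each 30×30 mm in cross-section, run from the floor (z = 0) to the underside of the seat, each flush with a corner of the seat.

B is a spool: two coaxial disc flanges of radius 112 mm and thickness 22 mm, joined by a core cylinder of radius 49 mm and height 192 mm. The lower flange rests on z = 0 and the three cylinders share a vertical axis.

The spool is on top of the stool.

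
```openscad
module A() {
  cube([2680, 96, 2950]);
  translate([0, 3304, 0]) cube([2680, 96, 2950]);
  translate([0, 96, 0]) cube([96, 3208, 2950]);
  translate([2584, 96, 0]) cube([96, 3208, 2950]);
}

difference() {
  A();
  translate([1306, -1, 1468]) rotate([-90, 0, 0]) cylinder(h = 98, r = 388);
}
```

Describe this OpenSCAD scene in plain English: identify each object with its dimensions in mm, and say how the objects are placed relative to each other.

A is a box-shaped house frame (walls only): outside footprint 2680×3400 mm, wall height 2950 mm, wall thickness 96 mm. The two y-facing walls run the full x-width; the two x-facing walls fit between the inner faces of the y-facing walls.

The house frame has a circular hole of radius 388 mm through its front wall, centred at (x = 1306, z = 1468).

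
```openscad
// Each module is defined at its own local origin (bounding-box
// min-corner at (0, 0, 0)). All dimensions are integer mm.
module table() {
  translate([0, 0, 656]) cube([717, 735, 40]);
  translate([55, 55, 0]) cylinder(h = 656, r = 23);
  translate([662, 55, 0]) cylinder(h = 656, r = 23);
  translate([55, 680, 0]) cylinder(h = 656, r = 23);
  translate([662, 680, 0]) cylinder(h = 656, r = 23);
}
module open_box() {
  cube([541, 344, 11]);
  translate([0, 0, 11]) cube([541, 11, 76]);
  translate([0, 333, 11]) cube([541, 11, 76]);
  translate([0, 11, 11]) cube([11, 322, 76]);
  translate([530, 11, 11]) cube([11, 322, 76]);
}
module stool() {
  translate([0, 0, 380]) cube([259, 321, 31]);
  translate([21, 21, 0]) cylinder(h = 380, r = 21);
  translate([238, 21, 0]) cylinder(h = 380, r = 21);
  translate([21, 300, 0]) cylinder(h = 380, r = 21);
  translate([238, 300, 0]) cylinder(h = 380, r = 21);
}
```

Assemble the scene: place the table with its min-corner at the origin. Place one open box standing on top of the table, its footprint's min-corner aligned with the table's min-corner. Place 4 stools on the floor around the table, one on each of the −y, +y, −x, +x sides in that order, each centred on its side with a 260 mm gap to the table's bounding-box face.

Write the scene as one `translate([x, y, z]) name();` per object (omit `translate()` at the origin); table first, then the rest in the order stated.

table();
translate([0, 0, 696]) open_box();
translate([229, -581, 0]) stool();
translate([229, 995, 0]) stool();
translate([-519, 207, 0]) stool();
translate([977, 207, 0]) stool();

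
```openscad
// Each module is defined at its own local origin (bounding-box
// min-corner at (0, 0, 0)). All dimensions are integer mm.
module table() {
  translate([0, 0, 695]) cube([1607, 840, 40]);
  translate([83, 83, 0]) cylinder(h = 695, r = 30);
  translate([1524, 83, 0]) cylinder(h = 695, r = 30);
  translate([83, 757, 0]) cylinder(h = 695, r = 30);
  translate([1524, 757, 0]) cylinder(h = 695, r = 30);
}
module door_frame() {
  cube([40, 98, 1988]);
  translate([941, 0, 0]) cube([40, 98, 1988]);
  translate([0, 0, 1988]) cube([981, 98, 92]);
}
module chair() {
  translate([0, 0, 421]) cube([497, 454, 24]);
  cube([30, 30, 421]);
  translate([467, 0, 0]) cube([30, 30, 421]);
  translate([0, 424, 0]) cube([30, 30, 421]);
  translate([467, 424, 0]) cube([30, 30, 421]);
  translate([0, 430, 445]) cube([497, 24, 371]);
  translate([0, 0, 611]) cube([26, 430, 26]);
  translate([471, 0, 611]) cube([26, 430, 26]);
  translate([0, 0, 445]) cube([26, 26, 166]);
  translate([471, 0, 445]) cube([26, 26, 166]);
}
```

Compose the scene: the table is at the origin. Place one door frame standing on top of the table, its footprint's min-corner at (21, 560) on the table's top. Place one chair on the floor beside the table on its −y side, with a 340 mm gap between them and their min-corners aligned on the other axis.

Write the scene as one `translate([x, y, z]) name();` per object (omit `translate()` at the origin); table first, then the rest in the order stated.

table();
translate([21, 560, 735]) door_frame();
translate([0, -794, 0]) chair();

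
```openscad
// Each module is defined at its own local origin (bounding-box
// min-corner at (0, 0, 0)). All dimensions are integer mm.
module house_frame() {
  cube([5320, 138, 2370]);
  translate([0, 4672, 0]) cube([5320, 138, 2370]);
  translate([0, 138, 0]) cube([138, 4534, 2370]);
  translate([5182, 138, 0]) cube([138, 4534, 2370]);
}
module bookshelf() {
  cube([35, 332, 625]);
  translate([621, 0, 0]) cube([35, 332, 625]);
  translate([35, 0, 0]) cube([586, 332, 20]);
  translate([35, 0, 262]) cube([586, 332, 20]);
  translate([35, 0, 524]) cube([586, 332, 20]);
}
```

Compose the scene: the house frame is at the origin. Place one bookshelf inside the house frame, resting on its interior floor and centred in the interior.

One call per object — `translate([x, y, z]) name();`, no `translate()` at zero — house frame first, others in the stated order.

house_frame();
translate([2332, 2239, 0]) bookshelf();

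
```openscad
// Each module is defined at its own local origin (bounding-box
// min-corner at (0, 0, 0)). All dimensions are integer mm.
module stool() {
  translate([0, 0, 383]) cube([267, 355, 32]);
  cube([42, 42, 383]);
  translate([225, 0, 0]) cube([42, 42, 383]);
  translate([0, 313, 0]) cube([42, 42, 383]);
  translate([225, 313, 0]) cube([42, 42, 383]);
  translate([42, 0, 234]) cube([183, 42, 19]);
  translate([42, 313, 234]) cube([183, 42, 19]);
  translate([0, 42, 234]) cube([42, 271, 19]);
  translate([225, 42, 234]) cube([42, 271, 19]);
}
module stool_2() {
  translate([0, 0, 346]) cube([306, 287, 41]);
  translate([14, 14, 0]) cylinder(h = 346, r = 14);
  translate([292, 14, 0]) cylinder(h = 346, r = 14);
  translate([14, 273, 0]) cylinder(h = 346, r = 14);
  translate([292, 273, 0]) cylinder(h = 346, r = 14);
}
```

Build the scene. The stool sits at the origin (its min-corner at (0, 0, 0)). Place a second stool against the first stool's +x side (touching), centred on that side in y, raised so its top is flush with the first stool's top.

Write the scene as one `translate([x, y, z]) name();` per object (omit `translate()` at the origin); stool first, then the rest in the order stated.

stool();
translate([267, 34, 28]) stool_2();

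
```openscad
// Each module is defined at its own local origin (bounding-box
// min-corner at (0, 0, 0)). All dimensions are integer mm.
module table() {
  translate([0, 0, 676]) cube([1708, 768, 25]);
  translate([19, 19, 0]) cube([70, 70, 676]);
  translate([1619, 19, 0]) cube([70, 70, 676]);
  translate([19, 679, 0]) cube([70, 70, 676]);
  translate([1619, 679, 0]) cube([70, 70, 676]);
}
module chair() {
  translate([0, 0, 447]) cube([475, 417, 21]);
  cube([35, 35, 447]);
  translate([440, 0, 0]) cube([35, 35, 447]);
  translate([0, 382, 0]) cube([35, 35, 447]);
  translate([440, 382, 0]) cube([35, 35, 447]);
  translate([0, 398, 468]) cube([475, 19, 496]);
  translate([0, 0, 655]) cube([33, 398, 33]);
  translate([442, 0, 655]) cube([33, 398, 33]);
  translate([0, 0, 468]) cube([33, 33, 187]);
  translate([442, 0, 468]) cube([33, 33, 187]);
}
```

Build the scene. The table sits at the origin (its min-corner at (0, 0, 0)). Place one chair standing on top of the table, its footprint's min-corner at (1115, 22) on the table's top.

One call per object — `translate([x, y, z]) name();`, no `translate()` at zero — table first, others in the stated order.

table();
translate([1115, 22, 701]) chair();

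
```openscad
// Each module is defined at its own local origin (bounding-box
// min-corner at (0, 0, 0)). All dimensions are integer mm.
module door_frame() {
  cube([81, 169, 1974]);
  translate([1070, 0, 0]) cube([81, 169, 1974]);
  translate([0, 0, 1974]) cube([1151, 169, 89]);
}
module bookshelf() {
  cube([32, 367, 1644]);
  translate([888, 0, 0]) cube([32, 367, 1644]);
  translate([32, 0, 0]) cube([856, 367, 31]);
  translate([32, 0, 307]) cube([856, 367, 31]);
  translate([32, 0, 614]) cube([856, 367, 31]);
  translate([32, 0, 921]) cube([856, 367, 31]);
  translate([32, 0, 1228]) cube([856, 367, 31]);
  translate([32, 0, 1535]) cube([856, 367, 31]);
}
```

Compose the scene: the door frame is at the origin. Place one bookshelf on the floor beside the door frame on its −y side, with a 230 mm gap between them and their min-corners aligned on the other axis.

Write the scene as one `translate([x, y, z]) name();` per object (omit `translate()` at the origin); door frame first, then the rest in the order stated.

door_frame();
translate([0, -597, 0]) bookshelf();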